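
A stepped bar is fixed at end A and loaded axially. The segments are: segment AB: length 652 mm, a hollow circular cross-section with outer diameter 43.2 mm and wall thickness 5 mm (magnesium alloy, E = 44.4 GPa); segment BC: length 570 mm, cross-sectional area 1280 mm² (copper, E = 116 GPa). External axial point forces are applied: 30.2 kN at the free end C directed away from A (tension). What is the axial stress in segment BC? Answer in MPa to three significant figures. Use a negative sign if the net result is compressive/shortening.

23.6 MPa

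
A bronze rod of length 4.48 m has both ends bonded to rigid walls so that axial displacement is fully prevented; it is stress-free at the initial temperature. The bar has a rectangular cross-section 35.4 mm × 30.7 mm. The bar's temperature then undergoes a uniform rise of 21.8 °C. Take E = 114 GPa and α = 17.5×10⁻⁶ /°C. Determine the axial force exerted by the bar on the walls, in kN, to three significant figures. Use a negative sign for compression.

Free thermal expansion αLΔT = 17.5e-6 · 4480 · 21.8 = 1.709 mm.
The walls impose strain ε = −(1.709)/4480 = -3.8150e-04; σ = Eε = 114000 · -3.8150e-04 = -43.49 MPa.
Wall reaction R = σ·A = -43.49·1087 = -47270 N = -47.27 kN.

-47.3 kN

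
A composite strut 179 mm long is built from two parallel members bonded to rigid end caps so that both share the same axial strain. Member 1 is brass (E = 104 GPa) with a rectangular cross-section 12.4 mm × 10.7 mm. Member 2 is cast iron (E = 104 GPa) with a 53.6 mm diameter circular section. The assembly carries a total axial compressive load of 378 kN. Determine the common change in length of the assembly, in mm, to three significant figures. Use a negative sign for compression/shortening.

A_1 = 132.7 mm².
A_2 = 2256 mm².
Equal strain + equilibrium ⇒ each member carries load in proportion to AE: A₁E₁ = 13800000 N, A₂E₂ = 234700000 N, ΣAE = 248500000 N.
δ = PL/ΣAE = -378000·179/248500000 = -0.2723 mm.

-0.272 mm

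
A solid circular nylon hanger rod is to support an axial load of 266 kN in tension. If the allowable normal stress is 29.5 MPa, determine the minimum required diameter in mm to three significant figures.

107 mm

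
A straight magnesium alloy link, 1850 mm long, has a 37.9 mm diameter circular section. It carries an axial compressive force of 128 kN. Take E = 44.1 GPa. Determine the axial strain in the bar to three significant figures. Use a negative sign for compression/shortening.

A = 1128 mm².
σ = N/A = -113.5 MPa; ε = σ/E = -113.5/44100 = -2.573e-03.

-0.00257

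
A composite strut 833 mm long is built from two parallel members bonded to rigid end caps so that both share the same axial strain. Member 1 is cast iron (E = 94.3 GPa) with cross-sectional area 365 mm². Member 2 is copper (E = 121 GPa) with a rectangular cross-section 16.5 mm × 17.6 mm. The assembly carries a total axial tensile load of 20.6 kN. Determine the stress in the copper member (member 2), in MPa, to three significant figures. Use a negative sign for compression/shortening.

35.8 MPa

A_2 = 290.4 mm².
Equal strain + equilibrium ⇒ each member carries load in proportion to AE: A₁E₁ = 34420000 N, A₂E₂ = 35140000 N, ΣAE = 69560000 N.
σ₂ = P·E₂/ΣAE = 20600·121000/69560000 = 35.83 MPa.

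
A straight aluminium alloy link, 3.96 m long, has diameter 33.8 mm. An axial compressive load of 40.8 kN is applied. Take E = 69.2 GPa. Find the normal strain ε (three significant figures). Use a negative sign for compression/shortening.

A = 897.3 mm².
σ = N/A = -45.47 MPa; ε = σ/E = -45.47/69200 = -6.571e-04.

-6.57e-04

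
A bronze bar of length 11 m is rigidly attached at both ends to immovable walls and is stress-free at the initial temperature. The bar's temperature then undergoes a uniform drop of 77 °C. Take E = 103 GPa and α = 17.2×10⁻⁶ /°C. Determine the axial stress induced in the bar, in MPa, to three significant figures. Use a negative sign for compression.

136 MPa

Free thermal expansion αLΔT = 17.2e-6 · 11000 · -77 = -14.57 mm.
The walls impose strain ε = −(-14.57)/11000 = 1.3244e-03; σ = Eε = 103000 · 1.3244e-03 = 136.4 MPa.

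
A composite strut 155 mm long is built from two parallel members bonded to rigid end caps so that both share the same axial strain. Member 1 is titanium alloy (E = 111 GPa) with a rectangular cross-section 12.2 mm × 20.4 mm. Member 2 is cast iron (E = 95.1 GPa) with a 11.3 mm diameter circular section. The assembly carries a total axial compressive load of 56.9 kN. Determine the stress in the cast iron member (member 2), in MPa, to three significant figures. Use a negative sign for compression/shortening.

-146 MPa

A_1 = 248.9 mm².
A_2 = 100.3 mm².
Equal strain + equilibrium ⇒ each member carries load in proportion to AE: A₁E₁ = 27630000 N, A₂E₂ = 9537000 N, ΣAE = 37160000 N.
σ₂ = P·E₂/ΣAE = -56900·95100/37160000 = -145.6 MPa.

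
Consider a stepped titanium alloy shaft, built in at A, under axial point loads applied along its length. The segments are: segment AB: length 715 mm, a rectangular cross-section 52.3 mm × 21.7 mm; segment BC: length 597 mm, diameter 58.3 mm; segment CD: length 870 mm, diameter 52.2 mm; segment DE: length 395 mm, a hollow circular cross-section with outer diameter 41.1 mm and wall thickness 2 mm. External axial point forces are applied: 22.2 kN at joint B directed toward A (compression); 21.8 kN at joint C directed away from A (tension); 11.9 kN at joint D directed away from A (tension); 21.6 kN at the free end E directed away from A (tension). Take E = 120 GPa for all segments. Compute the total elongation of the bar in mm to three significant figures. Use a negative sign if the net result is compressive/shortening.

0.680 mm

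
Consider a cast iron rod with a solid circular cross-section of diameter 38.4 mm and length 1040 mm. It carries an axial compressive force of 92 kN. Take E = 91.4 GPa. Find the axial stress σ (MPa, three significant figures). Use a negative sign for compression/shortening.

A = 1158 mm².
σ = N/A = -92000/1158 = -79.44 MPa.

-79.4 MPa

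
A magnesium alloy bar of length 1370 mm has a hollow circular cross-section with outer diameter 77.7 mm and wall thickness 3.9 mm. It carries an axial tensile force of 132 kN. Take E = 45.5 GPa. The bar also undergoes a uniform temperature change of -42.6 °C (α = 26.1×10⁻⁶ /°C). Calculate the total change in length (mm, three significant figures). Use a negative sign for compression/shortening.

2.87 mm

A = 904.2 mm².
δ_mech = NL/(AE) = 132000·1370/(904.2·45500) = 4.396 mm.
δ_thermal = αLΔT = 26.1e-6·1370·-42.6 = -1.523 mm.
δ = δ_mech + δ_thermal = 2.872 mm.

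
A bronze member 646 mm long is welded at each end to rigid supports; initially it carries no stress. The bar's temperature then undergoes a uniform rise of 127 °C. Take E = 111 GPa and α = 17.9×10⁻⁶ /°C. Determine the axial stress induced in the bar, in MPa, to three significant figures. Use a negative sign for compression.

-252 MPa

Free thermal expansion αLΔT = 17.9e-6 · 646 · 127 = 1.469 mm.
The walls impose strain ε = −(1.469)/646 = -2.2733e-03; σ = Eε = 111000 · -2.2733e-03 = -252.3 MPa.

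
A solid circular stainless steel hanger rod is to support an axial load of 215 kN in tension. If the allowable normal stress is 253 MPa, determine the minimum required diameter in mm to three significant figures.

32.9 mm

Required area A ≥ P/σ_allow = 215000/253 = 849.8 mm².
For a solid circular section, d ≥ √(4A/π) = 32.89 mm.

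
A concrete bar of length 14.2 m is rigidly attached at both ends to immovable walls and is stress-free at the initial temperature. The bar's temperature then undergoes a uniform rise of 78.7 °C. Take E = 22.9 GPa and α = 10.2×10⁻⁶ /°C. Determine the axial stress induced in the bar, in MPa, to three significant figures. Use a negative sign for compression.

-18.4 MPa

Free thermal expansion αLΔT = 10.2e-6 · 14200 · 78.7 = 11.4 mm.
The walls impose strain ε = −(11.4)/14200 = -8.0274e-04; σ = Eε = 22900 · -8.0274e-04 = -18.38 MPa.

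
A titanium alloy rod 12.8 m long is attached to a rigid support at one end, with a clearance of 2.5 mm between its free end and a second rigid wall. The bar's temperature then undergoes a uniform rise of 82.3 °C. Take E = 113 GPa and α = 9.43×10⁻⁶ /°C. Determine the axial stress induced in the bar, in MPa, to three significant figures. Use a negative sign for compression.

Free thermal expansion αLΔT = 9.43e-6 · 12800 · 82.3 = 9.934 mm.
The walls engage after the gap closes; constrained expansion = 9.934 − 2.5 = 7.434 mm.
The walls impose strain ε = −(7.434)/12800 = -5.8078e-04; σ = Eε = 113000 · -5.8078e-04 = -65.63 MPa.

-65.6 MPa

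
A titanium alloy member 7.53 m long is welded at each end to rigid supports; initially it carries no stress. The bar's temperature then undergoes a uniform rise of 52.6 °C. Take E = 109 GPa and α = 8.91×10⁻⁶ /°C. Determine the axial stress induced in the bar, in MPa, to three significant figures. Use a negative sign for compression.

-51.1 MPa

Free thermal expansion αLΔT = 8.91e-6 · 7530 · 52.6 = 3.529 mm.
The walls impose strain ε = −(3.529)/7530 = -4.6867e-04; σ = Eε = 109000 · -4.6867e-04 = -51.08 MPa.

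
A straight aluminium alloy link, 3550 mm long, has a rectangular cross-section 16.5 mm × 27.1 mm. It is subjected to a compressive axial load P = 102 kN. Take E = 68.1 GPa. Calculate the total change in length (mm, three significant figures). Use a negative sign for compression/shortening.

-11.9 mm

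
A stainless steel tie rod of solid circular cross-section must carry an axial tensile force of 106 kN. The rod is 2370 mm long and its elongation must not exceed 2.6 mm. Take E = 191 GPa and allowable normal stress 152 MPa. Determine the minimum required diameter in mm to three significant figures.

29.8 mm

Required area A ≥ P/σ_allow = 106000/152 = 697.4 mm².
For a solid circular section, d ≥ √(4A/π) = 29.8 mm.
Elongation limit: A ≥ PL/(Eδ_allow) = 106000·2370/(191000·2.6) = 505.9 mm² ⇒ d ≥ 25.38 mm.
The stress limit governs.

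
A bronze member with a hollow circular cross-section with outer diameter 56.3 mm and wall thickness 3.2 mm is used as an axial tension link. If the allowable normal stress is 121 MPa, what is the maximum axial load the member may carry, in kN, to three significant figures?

A = 533.8 mm².
P_max = σ_allow · A = 121 · 533.8 = 64590 N = 64.59 kN.

64.6 kN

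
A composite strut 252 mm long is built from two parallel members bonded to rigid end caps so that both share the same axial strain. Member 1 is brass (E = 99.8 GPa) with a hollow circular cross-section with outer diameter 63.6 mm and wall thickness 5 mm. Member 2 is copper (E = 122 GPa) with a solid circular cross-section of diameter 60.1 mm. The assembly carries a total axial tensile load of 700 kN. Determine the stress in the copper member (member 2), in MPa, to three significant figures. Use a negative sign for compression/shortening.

195 MPa

A_1 = 920.5 mm².
A_2 = 2837 mm².
Equal strain + equilibrium ⇒ each member carries load in proportion to AE: A₁E₁ = 91860000 N, A₂E₂ = 346100000 N, ΣAE = 438000000 N.
σ₂ = P·E₂/ΣAE = 700000·122000/438000000 = 195 MPa.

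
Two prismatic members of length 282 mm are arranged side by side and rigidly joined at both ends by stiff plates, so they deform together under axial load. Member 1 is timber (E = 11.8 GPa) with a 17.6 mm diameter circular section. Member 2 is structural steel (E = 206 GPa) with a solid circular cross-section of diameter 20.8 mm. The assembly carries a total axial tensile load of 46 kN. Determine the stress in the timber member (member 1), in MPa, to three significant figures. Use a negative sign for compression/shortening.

A_1 = 243.3 mm².
A_2 = 339.8 mm².
Equal strain + equilibrium ⇒ each member carries load in proportion to AE: A₁E₁ = 2871000 N, A₂E₂ = 70000000 N, ΣAE = 72870000 N.
σ₁ = P·E₁/ΣAE = 46000·11800/72870000 = 7.449 MPa.

7.45 MPa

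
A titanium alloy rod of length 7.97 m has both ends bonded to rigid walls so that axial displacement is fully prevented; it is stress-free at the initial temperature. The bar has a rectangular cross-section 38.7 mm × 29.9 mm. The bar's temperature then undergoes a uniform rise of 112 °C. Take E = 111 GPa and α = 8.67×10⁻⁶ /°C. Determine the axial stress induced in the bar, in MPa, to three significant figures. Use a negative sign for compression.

-108 MPa

Free thermal expansion αLΔT = 8.67e-6 · 7970 · 112 = 7.739 mm.
The walls impose strain ε = −(7.739)/7970 = -9.7104e-04; σ = Eε = 111000 · -9.7104e-04 = -107.8 MPa.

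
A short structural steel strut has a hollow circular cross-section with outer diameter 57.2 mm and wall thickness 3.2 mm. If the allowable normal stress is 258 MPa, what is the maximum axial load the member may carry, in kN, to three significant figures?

A = 542.9 mm².
P_max = σ_allow · A = 258 · 542.9 = 140100 N = 140.1 kN.

140 kN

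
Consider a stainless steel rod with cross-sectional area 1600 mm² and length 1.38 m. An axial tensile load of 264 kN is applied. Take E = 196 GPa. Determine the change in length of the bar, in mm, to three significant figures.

δ_mech = NL/(AE) = 264000·1380/(1600·196000) = 1.162 mm.

1.16 mm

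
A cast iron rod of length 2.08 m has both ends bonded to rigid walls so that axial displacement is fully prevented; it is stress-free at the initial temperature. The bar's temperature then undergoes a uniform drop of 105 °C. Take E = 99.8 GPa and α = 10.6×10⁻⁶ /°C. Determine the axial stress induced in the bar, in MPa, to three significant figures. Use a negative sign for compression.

111 MPa

Free thermal expansion αLΔT = 10.6e-6 · 2080 · -105 = -2.315 mm.
The walls impose strain ε = −(-2.315)/2080 = 1.1130e-03; σ = Eε = 99800 · 1.1130e-03 = 111.1 MPa.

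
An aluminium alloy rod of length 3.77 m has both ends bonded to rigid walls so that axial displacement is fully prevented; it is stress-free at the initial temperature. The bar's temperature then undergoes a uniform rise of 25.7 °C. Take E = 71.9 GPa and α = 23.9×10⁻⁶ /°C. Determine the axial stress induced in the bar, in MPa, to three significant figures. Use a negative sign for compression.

-44.2 MPa

Free thermal expansion αLΔT = 23.9e-6 · 3770 · 25.7 = 2.316 mm.
The walls impose strain ε = −(2.316)/3770 = -6.1423e-04; σ = Eε = 71900 · -6.1423e-04 = -44.16 MPa.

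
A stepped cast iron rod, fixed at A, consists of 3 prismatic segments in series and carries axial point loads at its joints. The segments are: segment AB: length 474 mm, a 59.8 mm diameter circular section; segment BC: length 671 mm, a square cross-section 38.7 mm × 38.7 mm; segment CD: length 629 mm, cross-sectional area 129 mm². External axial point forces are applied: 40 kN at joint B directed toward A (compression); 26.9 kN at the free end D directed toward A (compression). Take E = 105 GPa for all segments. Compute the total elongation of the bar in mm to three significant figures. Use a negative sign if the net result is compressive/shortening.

Internal axial forces (sectioning from the free end, tension +): N_CD = -26.9 kN, N_BC = -26.9 kN, N_AB = -66.9 kN.
A_AB = 2809 mm².
A_BC = 1498 mm².
δ_AB = -66900·474/(2809·105000) = -0.1075 mm
δ_BC = -26900·671/(1498·105000) = -0.1148 mm
δ_CD = -26900·629/(129·105000) = -1.249 mm
δ = Σδ_i = -1.471 mm.

-1.47 mm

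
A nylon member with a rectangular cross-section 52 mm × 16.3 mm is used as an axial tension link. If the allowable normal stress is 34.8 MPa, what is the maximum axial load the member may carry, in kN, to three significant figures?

29.5 kN

A = 847.6 mm².
P_max = σ_allow · A = 34.8 · 847.6 = 29500 N = 29.5 kN.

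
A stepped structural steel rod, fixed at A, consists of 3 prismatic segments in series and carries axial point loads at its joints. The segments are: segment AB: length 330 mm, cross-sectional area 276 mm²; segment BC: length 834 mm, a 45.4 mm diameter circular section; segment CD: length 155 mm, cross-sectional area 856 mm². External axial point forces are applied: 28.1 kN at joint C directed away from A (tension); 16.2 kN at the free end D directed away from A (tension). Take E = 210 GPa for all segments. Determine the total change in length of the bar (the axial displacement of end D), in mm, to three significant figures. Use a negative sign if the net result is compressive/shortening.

Internal axial forces (sectioning from the free end, tension +): N_CD = 16.2 kN, N_BC = 44.3 kN, N_AB = 44.3 kN.
A_BC = 1619 mm².
δ_AB = 44300·330/(276·210000) = 0.2522 mm
δ_BC = 44300·834/(1619·210000) = 0.1087 mm
δ_CD = 16200·155/(856·210000) = 0.01397 mm
δ = Σδ_i = 0.3749 mm.

0.375 mm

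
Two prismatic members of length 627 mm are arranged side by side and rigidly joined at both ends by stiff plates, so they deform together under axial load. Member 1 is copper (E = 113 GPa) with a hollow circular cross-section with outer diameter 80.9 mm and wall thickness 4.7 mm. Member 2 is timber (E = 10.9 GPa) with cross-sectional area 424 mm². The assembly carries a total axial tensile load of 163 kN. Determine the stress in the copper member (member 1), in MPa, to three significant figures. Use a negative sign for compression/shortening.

A_1 = 1125 mm².
Equal strain + equilibrium ⇒ each member carries load in proportion to AE: A₁E₁ = 127100000 N, A₂E₂ = 4622000 N, ΣAE = 131800000 N.
σ₁ = P·E₁/ΣAE = 163000·113000/131800000 = 139.8 MPa.

140 MPa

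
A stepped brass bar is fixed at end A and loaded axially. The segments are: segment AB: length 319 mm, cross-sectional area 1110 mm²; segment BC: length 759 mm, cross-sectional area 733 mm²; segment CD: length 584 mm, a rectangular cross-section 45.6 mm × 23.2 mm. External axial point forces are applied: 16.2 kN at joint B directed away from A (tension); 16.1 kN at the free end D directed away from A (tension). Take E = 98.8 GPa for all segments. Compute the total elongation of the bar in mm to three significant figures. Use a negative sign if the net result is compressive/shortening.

0.353 mm

Internal axial forces (sectioning from the free end, tension +): N_CD = 16.1 kN, N_BC = 16.1 kN, N_AB = 32.3 kN.
A_CD = 1058 mm².
δ_AB = 32300·319/(1110·98800) = 0.09395 mm
δ_BC = 16100·759/(733·98800) = 0.1687 mm
δ_CD = 16100·584/(1058·98800) = 0.08996 mm
δ = Σδ_i = 0.3526 mm.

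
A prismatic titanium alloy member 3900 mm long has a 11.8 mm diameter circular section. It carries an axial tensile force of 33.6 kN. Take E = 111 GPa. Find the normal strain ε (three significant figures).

A = 109.4 mm².
σ = N/A = 307.2 MPa; ε = σ/E = 307.2/111000 = 2.768e-03.

0.00277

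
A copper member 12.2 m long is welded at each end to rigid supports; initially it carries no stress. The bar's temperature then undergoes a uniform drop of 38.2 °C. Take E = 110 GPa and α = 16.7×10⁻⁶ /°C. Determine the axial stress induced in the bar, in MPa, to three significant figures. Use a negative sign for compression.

Free thermal expansion αLΔT = 16.7e-6 · 12200 · -38.2 = -7.783 mm.
The walls impose strain ε = −(-7.783)/12200 = 6.3794e-04; σ = Eε = 110000 · 6.3794e-04 = 70.17 MPa.

70.2 MPa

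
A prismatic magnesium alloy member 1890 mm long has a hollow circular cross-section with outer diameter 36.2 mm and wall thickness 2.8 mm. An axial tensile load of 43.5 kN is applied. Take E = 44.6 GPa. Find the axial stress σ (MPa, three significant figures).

A = 293.8 mm².
σ = N/A = 43500/293.8 = 148.1 MPa.

148 MPa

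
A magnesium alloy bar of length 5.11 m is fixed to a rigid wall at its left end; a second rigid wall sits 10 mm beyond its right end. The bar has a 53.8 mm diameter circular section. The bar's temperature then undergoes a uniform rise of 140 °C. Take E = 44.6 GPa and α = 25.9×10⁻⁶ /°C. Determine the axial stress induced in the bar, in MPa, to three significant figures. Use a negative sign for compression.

Free thermal expansion αLΔT = 25.9e-6 · 5110 · 140 = 18.53 mm.
The walls engage after the gap closes; constrained expansion = 18.53 − 10 = 8.529 mm.
The walls impose strain ε = −(8.529)/5110 = -1.6691e-03; σ = Eε = 44600 · -1.6691e-03 = -74.44 MPa.

-74.4 MPa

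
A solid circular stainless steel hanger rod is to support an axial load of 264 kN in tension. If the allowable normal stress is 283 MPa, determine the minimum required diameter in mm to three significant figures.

34.5 mm

Required area A ≥ P/σ_allow = 264000/283 = 932.9 mm².
For a solid circular section, d ≥ √(4A/π) = 34.46 mm.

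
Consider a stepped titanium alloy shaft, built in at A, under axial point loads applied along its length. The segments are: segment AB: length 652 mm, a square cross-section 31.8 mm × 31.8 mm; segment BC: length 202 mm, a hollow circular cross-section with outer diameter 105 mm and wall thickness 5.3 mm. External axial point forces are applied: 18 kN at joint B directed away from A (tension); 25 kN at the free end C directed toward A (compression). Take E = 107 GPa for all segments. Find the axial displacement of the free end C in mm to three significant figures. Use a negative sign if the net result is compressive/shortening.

Internal axial forces (sectioning from the free end, tension +): N_BC = -25 kN, N_AB = -7 kN.
A_AB = 1011 mm².
A_BC = 1660 mm².
δ_AB = -7000·652/(1011·107000) = -0.04218 mm
δ_BC = -25000·202/(1660·107000) = -0.02843 mm
δ = Σδ_i = -0.07061 mm.

-0.0706 mm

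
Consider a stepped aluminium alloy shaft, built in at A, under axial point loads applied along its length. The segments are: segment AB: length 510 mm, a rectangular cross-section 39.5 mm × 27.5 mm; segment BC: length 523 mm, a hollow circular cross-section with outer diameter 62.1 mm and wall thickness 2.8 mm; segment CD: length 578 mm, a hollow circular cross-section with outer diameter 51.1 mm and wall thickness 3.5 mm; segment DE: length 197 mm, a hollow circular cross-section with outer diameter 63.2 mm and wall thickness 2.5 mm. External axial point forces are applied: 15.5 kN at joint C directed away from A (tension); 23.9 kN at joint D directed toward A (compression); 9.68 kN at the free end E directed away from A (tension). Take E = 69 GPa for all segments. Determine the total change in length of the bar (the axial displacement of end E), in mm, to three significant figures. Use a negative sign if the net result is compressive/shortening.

Internal axial forces (sectioning from the free end, tension +): N_DE = 9.68 kN, N_CD = -14.22 kN, N_BC = 1.28 kN, N_AB = 1.28 kN.
A_AB = 1086 mm².
A_BC = 521.6 mm².
A_CD = 523.4 mm².
A_DE = 476.7 mm².
δ_AB = 1280·510/(1086·69000) = 0.00871 mm
δ_BC = 1280·523/(521.6·69000) = 0.0186 mm
δ_CD = -14220·578/(523.4·69000) = -0.2276 mm
δ_DE = 9680·197/(476.7·69000) = 0.05797 mm
δ = Σδ_i = -0.1423 mm.

-0.142 mm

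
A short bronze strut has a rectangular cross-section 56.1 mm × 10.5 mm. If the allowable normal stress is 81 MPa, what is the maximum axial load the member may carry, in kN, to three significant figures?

47.7 kN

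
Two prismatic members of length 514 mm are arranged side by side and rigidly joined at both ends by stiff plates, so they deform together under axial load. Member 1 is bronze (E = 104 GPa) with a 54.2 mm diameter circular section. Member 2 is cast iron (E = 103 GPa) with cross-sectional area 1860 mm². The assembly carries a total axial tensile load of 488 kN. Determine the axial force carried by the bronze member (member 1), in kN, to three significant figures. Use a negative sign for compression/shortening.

A_1 = 2307 mm².
Equal strain + equilibrium ⇒ each member carries load in proportion to AE: A₁E₁ = 240000000 N, A₂E₂ = 191600000 N, ΣAE = 431500000 N.
F₁ = P·A₁E₁/ΣAE = 488000·240000000/431500000 = 271400 N.

271 kN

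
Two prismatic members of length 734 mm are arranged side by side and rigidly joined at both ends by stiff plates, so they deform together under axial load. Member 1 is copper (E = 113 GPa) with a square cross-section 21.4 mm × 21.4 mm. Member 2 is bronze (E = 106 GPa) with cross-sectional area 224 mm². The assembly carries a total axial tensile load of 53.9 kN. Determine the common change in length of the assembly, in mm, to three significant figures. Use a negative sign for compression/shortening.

0.524 mm

A_1 = 458 mm².
Equal strain + equilibrium ⇒ each member carries load in proportion to AE: A₁E₁ = 51750000 N, A₂E₂ = 23740000 N, ΣAE = 75490000 N.
δ = PL/ΣAE = 53900·734/75490000 = 0.5241 mm.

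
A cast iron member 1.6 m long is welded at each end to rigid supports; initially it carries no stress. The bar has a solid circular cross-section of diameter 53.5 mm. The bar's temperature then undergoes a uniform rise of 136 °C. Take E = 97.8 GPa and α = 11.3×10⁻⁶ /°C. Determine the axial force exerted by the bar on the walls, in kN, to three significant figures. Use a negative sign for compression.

Free thermal expansion αLΔT = 11.3e-6 · 1600 · 136 = 2.459 mm.
The walls impose strain ε = −(2.459)/1600 = -1.5368e-03; σ = Eε = 97800 · -1.5368e-03 = -150.3 MPa.
Wall reaction R = σ·A = -150.3·2248 = -337900 N = -337.9 kN.

-338 kN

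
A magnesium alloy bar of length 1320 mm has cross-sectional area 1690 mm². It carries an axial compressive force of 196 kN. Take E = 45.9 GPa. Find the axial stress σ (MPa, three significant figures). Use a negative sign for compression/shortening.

σ = N/A = -196000/1690 = -116 MPa.

-116 MPa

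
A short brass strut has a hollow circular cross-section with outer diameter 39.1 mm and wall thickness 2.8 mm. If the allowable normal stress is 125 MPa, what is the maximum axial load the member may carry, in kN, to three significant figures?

39.9 kN

A = 319.3 mm².
P_max = σ_allow · A = 125 · 319.3 = 39910 N = 39.91 kN.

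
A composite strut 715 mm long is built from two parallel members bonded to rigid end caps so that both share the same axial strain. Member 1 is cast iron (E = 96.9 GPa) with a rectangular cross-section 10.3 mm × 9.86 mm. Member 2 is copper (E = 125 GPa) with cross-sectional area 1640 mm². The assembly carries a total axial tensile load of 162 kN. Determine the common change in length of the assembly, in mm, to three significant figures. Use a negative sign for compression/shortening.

0.539 mm

A_1 = 101.6 mm².
Equal strain + equilibrium ⇒ each member carries load in proportion to AE: A₁E₁ = 9841000 N, A₂E₂ = 205000000 N, ΣAE = 214800000 N.
δ = PL/ΣAE = 162000·715/214800000 = 0.5391 mm.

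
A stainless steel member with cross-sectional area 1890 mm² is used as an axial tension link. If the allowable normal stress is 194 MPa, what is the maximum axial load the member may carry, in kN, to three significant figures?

P_max = σ_allow · A = 194 · 1890 = 366700 N = 366.7 kN.

367 kN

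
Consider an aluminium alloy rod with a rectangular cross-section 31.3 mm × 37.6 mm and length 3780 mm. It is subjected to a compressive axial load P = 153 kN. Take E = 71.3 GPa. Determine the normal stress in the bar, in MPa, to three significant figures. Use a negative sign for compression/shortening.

A = 1177 mm².
σ = N/A = -153000/1177 = -130 MPa.

-130 MPa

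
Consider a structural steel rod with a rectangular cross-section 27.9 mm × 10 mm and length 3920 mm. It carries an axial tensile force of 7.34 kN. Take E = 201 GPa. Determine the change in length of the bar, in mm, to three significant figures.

A = 279 mm².
δ_mech = NL/(AE) = 7340·3920/(279·201000) = 0.5131 mm.

0.513 mm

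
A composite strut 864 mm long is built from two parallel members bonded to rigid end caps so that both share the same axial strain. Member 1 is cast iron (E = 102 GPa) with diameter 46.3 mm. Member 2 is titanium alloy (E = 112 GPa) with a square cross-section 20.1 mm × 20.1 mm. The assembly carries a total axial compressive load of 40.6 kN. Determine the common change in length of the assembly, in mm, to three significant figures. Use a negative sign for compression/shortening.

-0.162 mm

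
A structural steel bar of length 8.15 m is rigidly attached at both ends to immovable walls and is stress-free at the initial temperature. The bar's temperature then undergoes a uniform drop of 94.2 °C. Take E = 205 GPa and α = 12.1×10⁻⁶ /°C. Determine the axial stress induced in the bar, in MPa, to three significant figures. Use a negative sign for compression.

234 MPa

Free thermal expansion αLΔT = 12.1e-6 · 8150 · -94.2 = -9.29 mm.
The walls impose strain ε = −(-9.29)/8150 = 1.1398e-03; σ = Eε = 205000 · 1.1398e-03 = 233.7 MPa.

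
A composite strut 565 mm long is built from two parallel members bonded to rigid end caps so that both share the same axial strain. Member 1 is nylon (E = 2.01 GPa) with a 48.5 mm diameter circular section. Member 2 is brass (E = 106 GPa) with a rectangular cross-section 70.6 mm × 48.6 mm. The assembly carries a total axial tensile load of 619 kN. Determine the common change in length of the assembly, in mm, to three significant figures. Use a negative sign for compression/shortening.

0.952 mm

A_1 = 1847 mm².
A_2 = 3431 mm².
Equal strain + equilibrium ⇒ each member carries load in proportion to AE: A₁E₁ = 3713000 N, A₂E₂ = 363700000 N, ΣAE = 367400000 N.
δ = PL/ΣAE = 619000·565/367400000 = 0.9519 mm.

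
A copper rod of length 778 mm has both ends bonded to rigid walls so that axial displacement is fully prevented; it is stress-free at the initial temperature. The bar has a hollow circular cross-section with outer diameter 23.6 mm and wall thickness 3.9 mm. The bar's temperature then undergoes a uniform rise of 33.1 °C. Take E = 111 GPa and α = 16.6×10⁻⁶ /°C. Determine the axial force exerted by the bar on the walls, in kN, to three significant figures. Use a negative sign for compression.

Free thermal expansion αLΔT = 16.6e-6 · 778 · 33.1 = 0.4275 mm.
The walls impose strain ε = −(0.4275)/778 = -5.4946e-04; σ = Eε = 111000 · -5.4946e-04 = -60.99 MPa.
Wall reaction R = σ·A = -60.99·241.4 = -14720 N = -14.72 kN.

-14.7 kN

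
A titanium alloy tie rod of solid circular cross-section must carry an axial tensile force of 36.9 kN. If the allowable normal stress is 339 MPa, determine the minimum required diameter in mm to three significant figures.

11.8 mm

Required area A ≥ P/σ_allow = 36900/339 = 108.8 mm².
For a solid circular section, d ≥ √(4A/π) = 11.77 mm.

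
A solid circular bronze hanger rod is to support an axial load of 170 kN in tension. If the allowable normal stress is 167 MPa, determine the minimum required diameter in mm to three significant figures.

36.0 mm

Required area A ≥ P/σ_allow = 170000/167 = 1018 mm².
For a solid circular section, d ≥ √(4A/π) = 36 mm.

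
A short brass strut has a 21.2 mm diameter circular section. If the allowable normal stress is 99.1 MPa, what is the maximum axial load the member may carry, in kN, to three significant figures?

35.0 kN

A = 353 mm².
P_max = σ_allow · A = 99.1 · 353 = 34980 N = 34.98 kN.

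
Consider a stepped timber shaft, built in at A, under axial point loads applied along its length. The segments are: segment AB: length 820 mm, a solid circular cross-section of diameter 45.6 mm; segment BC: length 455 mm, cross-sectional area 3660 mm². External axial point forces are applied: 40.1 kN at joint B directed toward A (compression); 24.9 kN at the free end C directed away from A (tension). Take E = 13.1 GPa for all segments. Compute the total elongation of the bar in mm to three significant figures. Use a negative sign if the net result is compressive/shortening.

Internal axial forces (sectioning from the free end, tension +): N_BC = 24.9 kN, N_AB = -15.2 kN.
A_AB = 1633 mm².
δ_AB = -15200·820/(1633·13100) = -0.5826 mm
δ_BC = 24900·455/(3660·13100) = 0.2363 mm
δ = Σδ_i = -0.3463 mm.

-0.346 mm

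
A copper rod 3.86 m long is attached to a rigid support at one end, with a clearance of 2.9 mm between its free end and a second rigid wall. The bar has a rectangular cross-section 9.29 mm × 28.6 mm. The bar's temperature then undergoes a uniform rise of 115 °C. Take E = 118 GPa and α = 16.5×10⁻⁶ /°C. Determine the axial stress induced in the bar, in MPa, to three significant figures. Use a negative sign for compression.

Free thermal expansion αLΔT = 16.5e-6 · 3860 · 115 = 7.324 mm.
The walls engage after the gap closes; constrained expansion = 7.324 − 2.9 = 4.424 mm.
The walls impose strain ε = −(4.424)/3860 = -1.1462e-03; σ = Eε = 118000 · -1.1462e-03 = -135.3 MPa.

-135 MPa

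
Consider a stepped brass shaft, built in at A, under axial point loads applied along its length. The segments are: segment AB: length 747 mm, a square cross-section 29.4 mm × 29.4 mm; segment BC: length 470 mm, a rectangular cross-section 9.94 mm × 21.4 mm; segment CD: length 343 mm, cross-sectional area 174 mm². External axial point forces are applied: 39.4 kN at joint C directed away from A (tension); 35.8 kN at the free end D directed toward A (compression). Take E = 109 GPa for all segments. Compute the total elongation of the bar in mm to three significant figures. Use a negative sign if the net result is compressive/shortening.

Internal axial forces (sectioning from the free end, tension +): N_CD = -35.8 kN, N_BC = 3.6 kN, N_AB = 3.6 kN.
A_AB = 864.4 mm².
A_BC = 212.7 mm².
δ_AB = 3600·747/(864.4·109000) = 0.02854 mm
δ_BC = 3600·470/(212.7·109000) = 0.07297 mm
δ_CD = -35800·343/(174·109000) = -0.6474 mm
δ = Σδ_i = -0.5459 mm.

-0.546 mm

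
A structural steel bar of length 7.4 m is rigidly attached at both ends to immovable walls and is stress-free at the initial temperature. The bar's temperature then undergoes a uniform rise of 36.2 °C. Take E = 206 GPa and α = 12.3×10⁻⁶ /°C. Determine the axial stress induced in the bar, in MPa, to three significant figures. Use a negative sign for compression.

-91.7 MPa

Free thermal expansion αLΔT = 12.3e-6 · 7400 · 36.2 = 3.295 mm.
The walls impose strain ε = −(3.295)/7400 = -4.4526e-04; σ = Eε = 206000 · -4.4526e-04 = -91.72 MPa.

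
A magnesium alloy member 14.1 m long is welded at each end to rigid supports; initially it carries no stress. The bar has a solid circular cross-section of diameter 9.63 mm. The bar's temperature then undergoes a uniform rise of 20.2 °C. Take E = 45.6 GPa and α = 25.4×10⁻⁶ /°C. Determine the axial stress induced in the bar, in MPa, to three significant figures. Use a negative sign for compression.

Free thermal expansion αLΔT = 25.4e-6 · 14100 · 20.2 = 7.234 mm.
The walls impose strain ε = −(7.234)/14100 = -5.1308e-04; σ = Eε = 45600 · -5.1308e-04 = -23.4 MPa.

-23.4 MPa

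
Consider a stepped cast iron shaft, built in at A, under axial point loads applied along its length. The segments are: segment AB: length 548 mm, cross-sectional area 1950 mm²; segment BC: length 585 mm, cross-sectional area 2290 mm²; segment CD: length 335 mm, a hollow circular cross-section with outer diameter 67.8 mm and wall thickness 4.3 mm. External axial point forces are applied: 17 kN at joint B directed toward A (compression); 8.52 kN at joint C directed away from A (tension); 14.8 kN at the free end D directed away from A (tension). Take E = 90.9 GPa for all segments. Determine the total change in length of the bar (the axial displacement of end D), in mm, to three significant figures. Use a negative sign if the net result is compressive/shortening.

Internal axial forces (sectioning from the free end, tension +): N_CD = 14.8 kN, N_BC = 23.32 kN, N_AB = 6.32 kN.
A_CD = 857.8 mm².
δ_AB = 6320·548/(1950·90900) = 0.01954 mm
δ_BC = 23320·585/(2290·90900) = 0.06554 mm
δ_CD = 14800·335/(857.8·90900) = 0.06358 mm
δ = Σδ_i = 0.1487 mm.

0.149 mm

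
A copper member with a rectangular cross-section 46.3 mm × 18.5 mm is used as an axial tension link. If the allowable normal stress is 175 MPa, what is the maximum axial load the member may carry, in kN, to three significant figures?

150 kN

A = 856.5 mm².
P_max = σ_allow · A = 175 · 856.5 = 149900 N = 149.9 kN.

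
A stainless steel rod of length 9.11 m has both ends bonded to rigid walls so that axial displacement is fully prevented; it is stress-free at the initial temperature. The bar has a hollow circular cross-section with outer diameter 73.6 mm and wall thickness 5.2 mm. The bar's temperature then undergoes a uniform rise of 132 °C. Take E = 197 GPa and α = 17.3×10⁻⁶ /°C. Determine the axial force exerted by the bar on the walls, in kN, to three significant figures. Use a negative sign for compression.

Free thermal expansion αLΔT = 17.3e-6 · 9110 · 132 = 20.8 mm.
The walls impose strain ε = −(20.8)/9110 = -2.2836e-03; σ = Eε = 197000 · -2.2836e-03 = -449.9 MPa.
Wall reaction R = σ·A = -449.9·1117 = -502700 N = -502.7 kN.

-503 kN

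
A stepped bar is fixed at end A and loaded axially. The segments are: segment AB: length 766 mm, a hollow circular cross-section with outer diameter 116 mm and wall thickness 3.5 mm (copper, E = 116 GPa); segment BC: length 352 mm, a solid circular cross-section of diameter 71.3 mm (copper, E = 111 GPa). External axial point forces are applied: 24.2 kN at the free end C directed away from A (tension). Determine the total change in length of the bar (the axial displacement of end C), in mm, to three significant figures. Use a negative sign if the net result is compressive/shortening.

Internal axial forces (sectioning from the free end, tension +): N_BC = 24.2 kN, N_AB = 24.2 kN.
A_AB = 1237 mm².
A_BC = 3993 mm².
δ_AB = 24200·766/(1237·116000) = 0.1292 mm
δ_BC = 24200·352/(3993·111000) = 0.01922 mm
δ = Σδ_i = 0.1484 mm.

0.148 mm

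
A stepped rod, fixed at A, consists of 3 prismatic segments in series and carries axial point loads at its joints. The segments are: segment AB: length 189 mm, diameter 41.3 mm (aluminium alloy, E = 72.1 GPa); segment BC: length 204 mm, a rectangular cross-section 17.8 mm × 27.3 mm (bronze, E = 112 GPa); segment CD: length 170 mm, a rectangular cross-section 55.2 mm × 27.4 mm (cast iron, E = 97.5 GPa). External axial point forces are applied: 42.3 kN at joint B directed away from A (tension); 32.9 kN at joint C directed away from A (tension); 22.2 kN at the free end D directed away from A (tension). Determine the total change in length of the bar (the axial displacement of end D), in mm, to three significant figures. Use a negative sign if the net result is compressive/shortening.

Internal axial forces (sectioning from the free end, tension +): N_CD = 22.2 kN, N_BC = 55.1 kN, N_AB = 97.4 kN.
A_AB = 1340 mm².
A_BC = 485.9 mm².
A_CD = 1512 mm².
δ_AB = 97400·189/(1340·72100) = 0.1906 mm
δ_BC = 55100·204/(485.9·112000) = 0.2065 mm
δ_CD = 22200·170/(1512·97500) = 0.02559 mm
δ = Σδ_i = 0.4227 mm.

0.423 mm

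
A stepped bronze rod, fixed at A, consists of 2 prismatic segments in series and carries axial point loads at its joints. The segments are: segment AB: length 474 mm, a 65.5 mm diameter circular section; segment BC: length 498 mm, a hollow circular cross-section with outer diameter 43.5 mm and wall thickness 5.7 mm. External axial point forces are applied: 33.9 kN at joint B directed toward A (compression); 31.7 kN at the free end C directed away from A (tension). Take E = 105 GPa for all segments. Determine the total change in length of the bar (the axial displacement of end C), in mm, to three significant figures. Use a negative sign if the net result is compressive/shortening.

Internal axial forces (sectioning from the free end, tension +): N_BC = 31.7 kN, N_AB = -2.2 kN.
A_AB = 3370 mm².
A_BC = 676.9 mm².
δ_AB = -2200·474/(3370·105000) = -0.002947 mm
δ_BC = 31700·498/(676.9·105000) = 0.2221 mm
δ = Σδ_i = 0.2192 mm.

0.219 mm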